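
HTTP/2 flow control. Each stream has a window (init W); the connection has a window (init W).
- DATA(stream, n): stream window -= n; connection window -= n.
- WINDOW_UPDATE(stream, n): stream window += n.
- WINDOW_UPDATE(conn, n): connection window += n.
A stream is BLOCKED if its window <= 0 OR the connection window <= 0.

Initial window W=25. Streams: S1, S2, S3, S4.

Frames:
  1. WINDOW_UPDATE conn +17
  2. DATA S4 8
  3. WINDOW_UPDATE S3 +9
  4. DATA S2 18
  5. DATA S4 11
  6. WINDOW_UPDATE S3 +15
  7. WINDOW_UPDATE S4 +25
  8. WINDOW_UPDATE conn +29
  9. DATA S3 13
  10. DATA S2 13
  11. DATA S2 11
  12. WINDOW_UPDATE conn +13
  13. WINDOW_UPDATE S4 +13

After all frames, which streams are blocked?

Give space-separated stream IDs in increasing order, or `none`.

Answer: S2

Derivation:
Op 1: conn=42 S1=25 S2=25 S3=25 S4=25 blocked=[]
Op 2: conn=34 S1=25 S2=25 S3=25 S4=17 blocked=[]
Op 3: conn=34 S1=25 S2=25 S3=34 S4=17 blocked=[]
Op 4: conn=16 S1=25 S2=7 S3=34 S4=17 blocked=[]
Op 5: conn=5 S1=25 S2=7 S3=34 S4=6 blocked=[]
Op 6: conn=5 S1=25 S2=7 S3=49 S4=6 blocked=[]
Op 7: conn=5 S1=25 S2=7 S3=49 S4=31 blocked=[]
Op 8: conn=34 S1=25 S2=7 S3=49 S4=31 blocked=[]
Op 9: conn=21 S1=25 S2=7 S3=36 S4=31 blocked=[]
Op 10: conn=8 S1=25 S2=-6 S3=36 S4=31 blocked=[2]
Op 11: conn=-3 S1=25 S2=-17 S3=36 S4=31 blocked=[1, 2, 3, 4]
Op 12: conn=10 S1=25 S2=-17 S3=36 S4=31 blocked=[2]
Op 13: conn=10 S1=25 S2=-17 S3=36 S4=44 blocked=[2]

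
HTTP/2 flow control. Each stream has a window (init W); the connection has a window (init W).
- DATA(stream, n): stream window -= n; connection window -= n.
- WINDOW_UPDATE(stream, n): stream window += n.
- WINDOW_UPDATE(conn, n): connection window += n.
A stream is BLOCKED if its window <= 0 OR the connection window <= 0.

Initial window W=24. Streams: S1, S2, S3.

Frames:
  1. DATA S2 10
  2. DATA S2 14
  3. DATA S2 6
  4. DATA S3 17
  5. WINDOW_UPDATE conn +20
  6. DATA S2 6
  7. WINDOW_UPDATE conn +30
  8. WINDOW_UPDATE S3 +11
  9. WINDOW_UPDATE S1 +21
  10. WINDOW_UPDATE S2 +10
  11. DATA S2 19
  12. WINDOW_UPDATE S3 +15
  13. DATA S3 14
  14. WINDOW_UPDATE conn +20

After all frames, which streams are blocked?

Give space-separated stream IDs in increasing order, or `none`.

Answer: S2

Derivation:
Op 1: conn=14 S1=24 S2=14 S3=24 blocked=[]
Op 2: conn=0 S1=24 S2=0 S3=24 blocked=[1, 2, 3]
Op 3: conn=-6 S1=24 S2=-6 S3=24 blocked=[1, 2, 3]
Op 4: conn=-23 S1=24 S2=-6 S3=7 blocked=[1, 2, 3]
Op 5: conn=-3 S1=24 S2=-6 S3=7 blocked=[1, 2, 3]
Op 6: conn=-9 S1=24 S2=-12 S3=7 blocked=[1, 2, 3]
Op 7: conn=21 S1=24 S2=-12 S3=7 blocked=[2]
Op 8: conn=21 S1=24 S2=-12 S3=18 blocked=[2]
Op 9: conn=21 S1=45 S2=-12 S3=18 blocked=[2]
Op 10: conn=21 S1=45 S2=-2 S3=18 blocked=[2]
Op 11: conn=2 S1=45 S2=-21 S3=18 blocked=[2]
Op 12: conn=2 S1=45 S2=-21 S3=33 blocked=[2]
Op 13: conn=-12 S1=45 S2=-21 S3=19 blocked=[1, 2, 3]
Op 14: conn=8 S1=45 S2=-21 S3=19 blocked=[2]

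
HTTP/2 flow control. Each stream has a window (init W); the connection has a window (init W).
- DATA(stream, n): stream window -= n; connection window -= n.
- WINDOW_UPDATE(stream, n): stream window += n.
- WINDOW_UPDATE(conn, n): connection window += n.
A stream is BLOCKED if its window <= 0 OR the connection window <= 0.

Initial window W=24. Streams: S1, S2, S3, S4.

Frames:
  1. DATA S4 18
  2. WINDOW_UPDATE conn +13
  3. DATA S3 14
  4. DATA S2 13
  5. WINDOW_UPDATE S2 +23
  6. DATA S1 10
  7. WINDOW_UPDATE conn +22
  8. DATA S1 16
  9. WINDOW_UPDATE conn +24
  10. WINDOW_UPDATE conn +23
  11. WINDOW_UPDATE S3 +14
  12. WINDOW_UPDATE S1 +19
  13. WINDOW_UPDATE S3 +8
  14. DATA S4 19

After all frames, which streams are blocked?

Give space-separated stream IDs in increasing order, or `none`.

Answer: S4

Derivation:
Op 1: conn=6 S1=24 S2=24 S3=24 S4=6 blocked=[]
Op 2: conn=19 S1=24 S2=24 S3=24 S4=6 blocked=[]
Op 3: conn=5 S1=24 S2=24 S3=10 S4=6 blocked=[]
Op 4: conn=-8 S1=24 S2=11 S3=10 S4=6 blocked=[1, 2, 3, 4]
Op 5: conn=-8 S1=24 S2=34 S3=10 S4=6 blocked=[1, 2, 3, 4]
Op 6: conn=-18 S1=14 S2=34 S3=10 S4=6 blocked=[1, 2, 3, 4]
Op 7: conn=4 S1=14 S2=34 S3=10 S4=6 blocked=[]
Op 8: conn=-12 S1=-2 S2=34 S3=10 S4=6 blocked=[1, 2, 3, 4]
Op 9: conn=12 S1=-2 S2=34 S3=10 S4=6 blocked=[1]
Op 10: conn=35 S1=-2 S2=34 S3=10 S4=6 blocked=[1]
Op 11: conn=35 S1=-2 S2=34 S3=24 S4=6 blocked=[1]
Op 12: conn=35 S1=17 S2=34 S3=24 S4=6 blocked=[]
Op 13: conn=35 S1=17 S2=34 S3=32 S4=6 blocked=[]
Op 14: conn=16 S1=17 S2=34 S3=32 S4=-13 blocked=[4]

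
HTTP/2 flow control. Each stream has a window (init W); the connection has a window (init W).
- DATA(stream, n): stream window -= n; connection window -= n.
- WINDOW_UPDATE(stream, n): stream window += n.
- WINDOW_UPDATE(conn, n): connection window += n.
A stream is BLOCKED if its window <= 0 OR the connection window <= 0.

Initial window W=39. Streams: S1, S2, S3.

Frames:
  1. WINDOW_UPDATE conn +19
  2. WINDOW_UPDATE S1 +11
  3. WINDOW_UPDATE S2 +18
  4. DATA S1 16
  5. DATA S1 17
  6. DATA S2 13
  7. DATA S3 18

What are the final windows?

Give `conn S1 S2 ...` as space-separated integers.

Answer: -6 17 44 21

Derivation:
Op 1: conn=58 S1=39 S2=39 S3=39 blocked=[]
Op 2: conn=58 S1=50 S2=39 S3=39 blocked=[]
Op 3: conn=58 S1=50 S2=57 S3=39 blocked=[]
Op 4: conn=42 S1=34 S2=57 S3=39 blocked=[]
Op 5: conn=25 S1=17 S2=57 S3=39 blocked=[]
Op 6: conn=12 S1=17 S2=44 S3=39 blocked=[]
Op 7: conn=-6 S1=17 S2=44 S3=21 blocked=[1, 2, 3]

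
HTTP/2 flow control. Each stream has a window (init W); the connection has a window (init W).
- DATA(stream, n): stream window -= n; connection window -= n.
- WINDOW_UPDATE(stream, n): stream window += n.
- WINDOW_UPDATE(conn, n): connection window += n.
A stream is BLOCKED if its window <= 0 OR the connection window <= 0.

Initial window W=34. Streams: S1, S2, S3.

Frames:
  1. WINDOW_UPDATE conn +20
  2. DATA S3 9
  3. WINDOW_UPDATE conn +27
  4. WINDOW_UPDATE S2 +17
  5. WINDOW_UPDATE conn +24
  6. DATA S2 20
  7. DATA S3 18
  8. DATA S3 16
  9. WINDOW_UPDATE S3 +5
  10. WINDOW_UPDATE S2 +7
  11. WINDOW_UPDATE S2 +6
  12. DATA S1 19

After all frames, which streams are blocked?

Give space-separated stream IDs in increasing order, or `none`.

Op 1: conn=54 S1=34 S2=34 S3=34 blocked=[]
Op 2: conn=45 S1=34 S2=34 S3=25 blocked=[]
Op 3: conn=72 S1=34 S2=34 S3=25 blocked=[]
Op 4: conn=72 S1=34 S2=51 S3=25 blocked=[]
Op 5: conn=96 S1=34 S2=51 S3=25 blocked=[]
Op 6: conn=76 S1=34 S2=31 S3=25 blocked=[]
Op 7: conn=58 S1=34 S2=31 S3=7 blocked=[]
Op 8: conn=42 S1=34 S2=31 S3=-9 blocked=[3]
Op 9: conn=42 S1=34 S2=31 S3=-4 blocked=[3]
Op 10: conn=42 S1=34 S2=38 S3=-4 blocked=[3]
Op 11: conn=42 S1=34 S2=44 S3=-4 blocked=[3]
Op 12: conn=23 S1=15 S2=44 S3=-4 blocked=[3]

Answer: S3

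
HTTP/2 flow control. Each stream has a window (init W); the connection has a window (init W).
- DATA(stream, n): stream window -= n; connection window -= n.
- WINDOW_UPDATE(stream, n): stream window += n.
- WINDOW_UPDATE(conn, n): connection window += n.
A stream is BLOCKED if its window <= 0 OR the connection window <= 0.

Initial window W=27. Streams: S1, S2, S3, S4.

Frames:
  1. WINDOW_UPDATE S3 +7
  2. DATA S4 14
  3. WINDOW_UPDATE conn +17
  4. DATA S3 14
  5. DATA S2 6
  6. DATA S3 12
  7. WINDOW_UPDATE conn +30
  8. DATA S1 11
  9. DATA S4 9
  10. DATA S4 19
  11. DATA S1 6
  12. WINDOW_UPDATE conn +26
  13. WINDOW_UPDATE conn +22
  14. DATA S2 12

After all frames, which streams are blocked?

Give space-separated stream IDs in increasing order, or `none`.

Op 1: conn=27 S1=27 S2=27 S3=34 S4=27 blocked=[]
Op 2: conn=13 S1=27 S2=27 S3=34 S4=13 blocked=[]
Op 3: conn=30 S1=27 S2=27 S3=34 S4=13 blocked=[]
Op 4: conn=16 S1=27 S2=27 S3=20 S4=13 blocked=[]
Op 5: conn=10 S1=27 S2=21 S3=20 S4=13 blocked=[]
Op 6: conn=-2 S1=27 S2=21 S3=8 S4=13 blocked=[1, 2, 3, 4]
Op 7: conn=28 S1=27 S2=21 S3=8 S4=13 blocked=[]
Op 8: conn=17 S1=16 S2=21 S3=8 S4=13 blocked=[]
Op 9: conn=8 S1=16 S2=21 S3=8 S4=4 blocked=[]
Op 10: conn=-11 S1=16 S2=21 S3=8 S4=-15 blocked=[1, 2, 3, 4]
Op 11: conn=-17 S1=10 S2=21 S3=8 S4=-15 blocked=[1, 2, 3, 4]
Op 12: conn=9 S1=10 S2=21 S3=8 S4=-15 blocked=[4]
Op 13: conn=31 S1=10 S2=21 S3=8 S4=-15 blocked=[4]
Op 14: conn=19 S1=10 S2=9 S3=8 S4=-15 blocked=[4]

Answer: S4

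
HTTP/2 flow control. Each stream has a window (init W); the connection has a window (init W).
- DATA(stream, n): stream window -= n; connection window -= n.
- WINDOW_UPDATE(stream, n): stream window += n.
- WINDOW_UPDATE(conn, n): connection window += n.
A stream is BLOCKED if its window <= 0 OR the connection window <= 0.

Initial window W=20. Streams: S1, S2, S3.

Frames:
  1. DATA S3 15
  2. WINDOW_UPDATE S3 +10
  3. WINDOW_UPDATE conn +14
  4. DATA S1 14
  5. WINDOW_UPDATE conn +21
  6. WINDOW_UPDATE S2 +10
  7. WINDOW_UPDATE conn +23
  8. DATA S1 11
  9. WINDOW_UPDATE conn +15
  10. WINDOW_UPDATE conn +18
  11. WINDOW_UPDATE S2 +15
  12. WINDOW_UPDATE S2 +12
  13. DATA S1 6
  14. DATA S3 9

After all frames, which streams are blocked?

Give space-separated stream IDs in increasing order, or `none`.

Answer: S1

Derivation:
Op 1: conn=5 S1=20 S2=20 S3=5 blocked=[]
Op 2: conn=5 S1=20 S2=20 S3=15 blocked=[]
Op 3: conn=19 S1=20 S2=20 S3=15 blocked=[]
Op 4: conn=5 S1=6 S2=20 S3=15 blocked=[]
Op 5: conn=26 S1=6 S2=20 S3=15 blocked=[]
Op 6: conn=26 S1=6 S2=30 S3=15 blocked=[]
Op 7: conn=49 S1=6 S2=30 S3=15 blocked=[]
Op 8: conn=38 S1=-5 S2=30 S3=15 blocked=[1]
Op 9: conn=53 S1=-5 S2=30 S3=15 blocked=[1]
Op 10: conn=71 S1=-5 S2=30 S3=15 blocked=[1]
Op 11: conn=71 S1=-5 S2=45 S3=15 blocked=[1]
Op 12: conn=71 S1=-5 S2=57 S3=15 blocked=[1]
Op 13: conn=65 S1=-11 S2=57 S3=15 blocked=[1]
Op 14: conn=56 S1=-11 S2=57 S3=6 blocked=[1]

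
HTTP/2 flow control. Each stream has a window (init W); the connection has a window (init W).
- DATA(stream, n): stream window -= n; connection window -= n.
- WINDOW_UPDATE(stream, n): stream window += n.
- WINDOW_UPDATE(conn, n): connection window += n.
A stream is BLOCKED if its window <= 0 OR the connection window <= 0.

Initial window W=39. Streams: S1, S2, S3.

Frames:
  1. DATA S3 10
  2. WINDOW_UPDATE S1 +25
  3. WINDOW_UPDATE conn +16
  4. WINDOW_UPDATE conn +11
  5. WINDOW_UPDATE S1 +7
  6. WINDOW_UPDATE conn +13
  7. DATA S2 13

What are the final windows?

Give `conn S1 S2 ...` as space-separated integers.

Op 1: conn=29 S1=39 S2=39 S3=29 blocked=[]
Op 2: conn=29 S1=64 S2=39 S3=29 blocked=[]
Op 3: conn=45 S1=64 S2=39 S3=29 blocked=[]
Op 4: conn=56 S1=64 S2=39 S3=29 blocked=[]
Op 5: conn=56 S1=71 S2=39 S3=29 blocked=[]
Op 6: conn=69 S1=71 S2=39 S3=29 blocked=[]
Op 7: conn=56 S1=71 S2=26 S3=29 blocked=[]

Answer: 56 71 26 29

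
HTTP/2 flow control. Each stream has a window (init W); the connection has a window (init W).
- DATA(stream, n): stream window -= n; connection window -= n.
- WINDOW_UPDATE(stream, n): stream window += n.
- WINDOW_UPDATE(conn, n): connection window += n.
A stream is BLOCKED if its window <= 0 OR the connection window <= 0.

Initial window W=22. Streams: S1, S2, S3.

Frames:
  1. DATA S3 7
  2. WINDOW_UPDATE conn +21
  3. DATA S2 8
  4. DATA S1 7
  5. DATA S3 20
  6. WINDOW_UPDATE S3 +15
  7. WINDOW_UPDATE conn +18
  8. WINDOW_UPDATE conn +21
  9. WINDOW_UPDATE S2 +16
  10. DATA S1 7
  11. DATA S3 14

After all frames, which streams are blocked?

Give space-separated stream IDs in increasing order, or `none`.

Answer: S3

Derivation:
Op 1: conn=15 S1=22 S2=22 S3=15 blocked=[]
Op 2: conn=36 S1=22 S2=22 S3=15 blocked=[]
Op 3: conn=28 S1=22 S2=14 S3=15 blocked=[]
Op 4: conn=21 S1=15 S2=14 S3=15 blocked=[]
Op 5: conn=1 S1=15 S2=14 S3=-5 blocked=[3]
Op 6: conn=1 S1=15 S2=14 S3=10 blocked=[]
Op 7: conn=19 S1=15 S2=14 S3=10 blocked=[]
Op 8: conn=40 S1=15 S2=14 S3=10 blocked=[]
Op 9: conn=40 S1=15 S2=30 S3=10 blocked=[]
Op 10: conn=33 S1=8 S2=30 S3=10 blocked=[]
Op 11: conn=19 S1=8 S2=30 S3=-4 blocked=[3]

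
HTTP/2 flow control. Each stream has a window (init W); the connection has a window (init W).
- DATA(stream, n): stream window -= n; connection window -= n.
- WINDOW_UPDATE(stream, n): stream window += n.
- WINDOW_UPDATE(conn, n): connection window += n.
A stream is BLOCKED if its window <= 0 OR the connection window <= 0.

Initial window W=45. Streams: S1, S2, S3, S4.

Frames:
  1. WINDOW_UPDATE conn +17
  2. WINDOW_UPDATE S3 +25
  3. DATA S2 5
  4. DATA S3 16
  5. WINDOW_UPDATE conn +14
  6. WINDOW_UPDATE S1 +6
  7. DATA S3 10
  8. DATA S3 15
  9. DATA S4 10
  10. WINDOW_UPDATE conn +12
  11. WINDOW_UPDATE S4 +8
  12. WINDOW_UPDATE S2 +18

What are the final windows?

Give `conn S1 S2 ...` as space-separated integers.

Answer: 32 51 58 29 43

Derivation:
Op 1: conn=62 S1=45 S2=45 S3=45 S4=45 blocked=[]
Op 2: conn=62 S1=45 S2=45 S3=70 S4=45 blocked=[]
Op 3: conn=57 S1=45 S2=40 S3=70 S4=45 blocked=[]
Op 4: conn=41 S1=45 S2=40 S3=54 S4=45 blocked=[]
Op 5: conn=55 S1=45 S2=40 S3=54 S4=45 blocked=[]
Op 6: conn=55 S1=51 S2=40 S3=54 S4=45 blocked=[]
Op 7: conn=45 S1=51 S2=40 S3=44 S4=45 blocked=[]
Op 8: conn=30 S1=51 S2=40 S3=29 S4=45 blocked=[]
Op 9: conn=20 S1=51 S2=40 S3=29 S4=35 blocked=[]
Op 10: conn=32 S1=51 S2=40 S3=29 S4=35 blocked=[]
Op 11: conn=32 S1=51 S2=40 S3=29 S4=43 blocked=[]
Op 12: conn=32 S1=51 S2=58 S3=29 S4=43 blocked=[]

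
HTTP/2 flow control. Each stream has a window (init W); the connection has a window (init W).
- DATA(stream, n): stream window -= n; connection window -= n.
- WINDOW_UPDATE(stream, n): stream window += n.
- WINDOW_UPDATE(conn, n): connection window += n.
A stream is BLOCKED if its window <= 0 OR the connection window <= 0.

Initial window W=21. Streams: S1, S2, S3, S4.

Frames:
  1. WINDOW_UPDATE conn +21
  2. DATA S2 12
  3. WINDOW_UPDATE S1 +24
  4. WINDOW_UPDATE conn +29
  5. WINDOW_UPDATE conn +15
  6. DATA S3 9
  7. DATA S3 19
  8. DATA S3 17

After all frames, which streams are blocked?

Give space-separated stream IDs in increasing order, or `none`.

Answer: S3

Derivation:
Op 1: conn=42 S1=21 S2=21 S3=21 S4=21 blocked=[]
Op 2: conn=30 S1=21 S2=9 S3=21 S4=21 blocked=[]
Op 3: conn=30 S1=45 S2=9 S3=21 S4=21 blocked=[]
Op 4: conn=59 S1=45 S2=9 S3=21 S4=21 blocked=[]
Op 5: conn=74 S1=45 S2=9 S3=21 S4=21 blocked=[]
Op 6: conn=65 S1=45 S2=9 S3=12 S4=21 blocked=[]
Op 7: conn=46 S1=45 S2=9 S3=-7 S4=21 blocked=[3]
Op 8: conn=29 S1=45 S2=9 S3=-24 S4=21 blocked=[3]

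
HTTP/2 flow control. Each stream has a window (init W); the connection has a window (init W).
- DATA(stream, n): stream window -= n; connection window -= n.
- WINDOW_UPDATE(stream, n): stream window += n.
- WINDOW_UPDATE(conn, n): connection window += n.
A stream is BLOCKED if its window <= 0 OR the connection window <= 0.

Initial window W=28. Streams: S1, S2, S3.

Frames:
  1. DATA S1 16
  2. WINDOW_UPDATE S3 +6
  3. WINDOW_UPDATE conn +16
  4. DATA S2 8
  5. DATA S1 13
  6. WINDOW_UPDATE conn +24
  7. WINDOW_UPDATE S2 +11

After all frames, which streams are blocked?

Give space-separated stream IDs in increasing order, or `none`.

Answer: S1

Derivation:
Op 1: conn=12 S1=12 S2=28 S3=28 blocked=[]
Op 2: conn=12 S1=12 S2=28 S3=34 blocked=[]
Op 3: conn=28 S1=12 S2=28 S3=34 blocked=[]
Op 4: conn=20 S1=12 S2=20 S3=34 blocked=[]
Op 5: conn=7 S1=-1 S2=20 S3=34 blocked=[1]
Op 6: conn=31 S1=-1 S2=20 S3=34 blocked=[1]
Op 7: conn=31 S1=-1 S2=31 S3=34 blocked=[1]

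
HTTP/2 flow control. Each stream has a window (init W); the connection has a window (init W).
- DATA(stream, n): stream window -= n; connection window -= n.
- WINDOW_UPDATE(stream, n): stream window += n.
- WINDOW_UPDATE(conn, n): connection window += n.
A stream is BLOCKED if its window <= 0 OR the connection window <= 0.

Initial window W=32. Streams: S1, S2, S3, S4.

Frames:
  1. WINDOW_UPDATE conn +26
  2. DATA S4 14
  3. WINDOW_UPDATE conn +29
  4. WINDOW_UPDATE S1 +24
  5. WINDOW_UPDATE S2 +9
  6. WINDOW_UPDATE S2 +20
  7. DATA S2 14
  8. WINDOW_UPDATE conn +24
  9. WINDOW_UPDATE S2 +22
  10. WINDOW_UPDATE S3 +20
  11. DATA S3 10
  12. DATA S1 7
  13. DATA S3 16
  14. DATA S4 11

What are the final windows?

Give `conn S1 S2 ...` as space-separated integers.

Answer: 39 49 69 26 7

Derivation:
Op 1: conn=58 S1=32 S2=32 S3=32 S4=32 blocked=[]
Op 2: conn=44 S1=32 S2=32 S3=32 S4=18 blocked=[]
Op 3: conn=73 S1=32 S2=32 S3=32 S4=18 blocked=[]
Op 4: conn=73 S1=56 S2=32 S3=32 S4=18 blocked=[]
Op 5: conn=73 S1=56 S2=41 S3=32 S4=18 blocked=[]
Op 6: conn=73 S1=56 S2=61 S3=32 S4=18 blocked=[]
Op 7: conn=59 S1=56 S2=47 S3=32 S4=18 blocked=[]
Op 8: conn=83 S1=56 S2=47 S3=32 S4=18 blocked=[]
Op 9: conn=83 S1=56 S2=69 S3=32 S4=18 blocked=[]
Op 10: conn=83 S1=56 S2=69 S3=52 S4=18 blocked=[]
Op 11: conn=73 S1=56 S2=69 S3=42 S4=18 blocked=[]
Op 12: conn=66 S1=49 S2=69 S3=42 S4=18 blocked=[]
Op 13: conn=50 S1=49 S2=69 S3=26 S4=18 blocked=[]
Op 14: conn=39 S1=49 S2=69 S3=26 S4=7 blocked=[]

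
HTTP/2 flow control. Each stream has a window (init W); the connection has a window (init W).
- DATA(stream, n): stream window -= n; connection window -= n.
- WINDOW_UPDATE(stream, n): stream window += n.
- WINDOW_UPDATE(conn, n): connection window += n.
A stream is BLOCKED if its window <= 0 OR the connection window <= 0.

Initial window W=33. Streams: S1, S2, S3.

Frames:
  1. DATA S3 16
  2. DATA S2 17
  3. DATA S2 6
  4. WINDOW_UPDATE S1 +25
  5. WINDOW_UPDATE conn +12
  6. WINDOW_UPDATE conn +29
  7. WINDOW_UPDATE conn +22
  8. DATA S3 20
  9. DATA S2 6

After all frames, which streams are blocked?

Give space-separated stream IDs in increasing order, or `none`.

Answer: S3

Derivation:
Op 1: conn=17 S1=33 S2=33 S3=17 blocked=[]
Op 2: conn=0 S1=33 S2=16 S3=17 blocked=[1, 2, 3]
Op 3: conn=-6 S1=33 S2=10 S3=17 blocked=[1, 2, 3]
Op 4: conn=-6 S1=58 S2=10 S3=17 blocked=[1, 2, 3]
Op 5: conn=6 S1=58 S2=10 S3=17 blocked=[]
Op 6: conn=35 S1=58 S2=10 S3=17 blocked=[]
Op 7: conn=57 S1=58 S2=10 S3=17 blocked=[]
Op 8: conn=37 S1=58 S2=10 S3=-3 blocked=[3]
Op 9: conn=31 S1=58 S2=4 S3=-3 blocked=[3]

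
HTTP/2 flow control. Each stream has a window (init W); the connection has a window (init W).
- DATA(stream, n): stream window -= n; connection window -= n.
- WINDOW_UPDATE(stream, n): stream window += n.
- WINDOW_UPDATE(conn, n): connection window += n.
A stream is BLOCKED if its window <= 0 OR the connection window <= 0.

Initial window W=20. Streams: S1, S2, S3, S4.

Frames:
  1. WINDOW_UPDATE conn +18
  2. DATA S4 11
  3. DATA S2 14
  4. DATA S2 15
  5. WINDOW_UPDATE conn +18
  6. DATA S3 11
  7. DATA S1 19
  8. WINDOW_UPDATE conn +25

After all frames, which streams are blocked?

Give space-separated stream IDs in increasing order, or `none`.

Op 1: conn=38 S1=20 S2=20 S3=20 S4=20 blocked=[]
Op 2: conn=27 S1=20 S2=20 S3=20 S4=9 blocked=[]
Op 3: conn=13 S1=20 S2=6 S3=20 S4=9 blocked=[]
Op 4: conn=-2 S1=20 S2=-9 S3=20 S4=9 blocked=[1, 2, 3, 4]
Op 5: conn=16 S1=20 S2=-9 S3=20 S4=9 blocked=[2]
Op 6: conn=5 S1=20 S2=-9 S3=9 S4=9 blocked=[2]
Op 7: conn=-14 S1=1 S2=-9 S3=9 S4=9 blocked=[1, 2, 3, 4]
Op 8: conn=11 S1=1 S2=-9 S3=9 S4=9 blocked=[2]

Answer: S2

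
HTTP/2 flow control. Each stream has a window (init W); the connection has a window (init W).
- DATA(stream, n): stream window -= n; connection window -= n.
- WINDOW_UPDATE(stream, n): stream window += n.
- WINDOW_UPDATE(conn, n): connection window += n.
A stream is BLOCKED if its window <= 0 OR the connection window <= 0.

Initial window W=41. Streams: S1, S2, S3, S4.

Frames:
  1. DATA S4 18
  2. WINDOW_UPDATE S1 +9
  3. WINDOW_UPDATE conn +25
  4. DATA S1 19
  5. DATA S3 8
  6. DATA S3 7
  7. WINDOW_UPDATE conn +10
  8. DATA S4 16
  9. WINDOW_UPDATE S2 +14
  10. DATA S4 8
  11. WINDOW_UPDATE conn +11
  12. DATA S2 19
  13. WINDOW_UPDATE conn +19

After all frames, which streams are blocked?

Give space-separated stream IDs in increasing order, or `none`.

Answer: S4

Derivation:
Op 1: conn=23 S1=41 S2=41 S3=41 S4=23 blocked=[]
Op 2: conn=23 S1=50 S2=41 S3=41 S4=23 blocked=[]
Op 3: conn=48 S1=50 S2=41 S3=41 S4=23 blocked=[]
Op 4: conn=29 S1=31 S2=41 S3=41 S4=23 blocked=[]
Op 5: conn=21 S1=31 S2=41 S3=33 S4=23 blocked=[]
Op 6: conn=14 S1=31 S2=41 S3=26 S4=23 blocked=[]
Op 7: conn=24 S1=31 S2=41 S3=26 S4=23 blocked=[]
Op 8: conn=8 S1=31 S2=41 S3=26 S4=7 blocked=[]
Op 9: conn=8 S1=31 S2=55 S3=26 S4=7 blocked=[]
Op 10: conn=0 S1=31 S2=55 S3=26 S4=-1 blocked=[1, 2, 3, 4]
Op 11: conn=11 S1=31 S2=55 S3=26 S4=-1 blocked=[4]
Op 12: conn=-8 S1=31 S2=36 S3=26 S4=-1 blocked=[1, 2, 3, 4]
Op 13: conn=11 S1=31 S2=36 S3=26 S4=-1 blocked=[4]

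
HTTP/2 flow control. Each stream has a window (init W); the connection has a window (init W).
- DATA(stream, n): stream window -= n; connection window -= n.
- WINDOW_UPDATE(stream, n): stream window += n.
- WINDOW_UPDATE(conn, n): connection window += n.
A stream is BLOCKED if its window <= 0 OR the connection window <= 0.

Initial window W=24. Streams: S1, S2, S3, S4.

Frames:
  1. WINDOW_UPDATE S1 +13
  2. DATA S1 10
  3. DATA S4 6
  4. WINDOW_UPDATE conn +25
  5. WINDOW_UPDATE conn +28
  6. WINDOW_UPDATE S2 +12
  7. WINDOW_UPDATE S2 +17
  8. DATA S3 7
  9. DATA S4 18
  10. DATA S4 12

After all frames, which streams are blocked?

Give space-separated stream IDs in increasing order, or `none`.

Answer: S4

Derivation:
Op 1: conn=24 S1=37 S2=24 S3=24 S4=24 blocked=[]
Op 2: conn=14 S1=27 S2=24 S3=24 S4=24 blocked=[]
Op 3: conn=8 S1=27 S2=24 S3=24 S4=18 blocked=[]
Op 4: conn=33 S1=27 S2=24 S3=24 S4=18 blocked=[]
Op 5: conn=61 S1=27 S2=24 S3=24 S4=18 blocked=[]
Op 6: conn=61 S1=27 S2=36 S3=24 S4=18 blocked=[]
Op 7: conn=61 S1=27 S2=53 S3=24 S4=18 blocked=[]
Op 8: conn=54 S1=27 S2=53 S3=17 S4=18 blocked=[]
Op 9: conn=36 S1=27 S2=53 S3=17 S4=0 blocked=[4]
Op 10: conn=24 S1=27 S2=53 S3=17 S4=-12 blocked=[4]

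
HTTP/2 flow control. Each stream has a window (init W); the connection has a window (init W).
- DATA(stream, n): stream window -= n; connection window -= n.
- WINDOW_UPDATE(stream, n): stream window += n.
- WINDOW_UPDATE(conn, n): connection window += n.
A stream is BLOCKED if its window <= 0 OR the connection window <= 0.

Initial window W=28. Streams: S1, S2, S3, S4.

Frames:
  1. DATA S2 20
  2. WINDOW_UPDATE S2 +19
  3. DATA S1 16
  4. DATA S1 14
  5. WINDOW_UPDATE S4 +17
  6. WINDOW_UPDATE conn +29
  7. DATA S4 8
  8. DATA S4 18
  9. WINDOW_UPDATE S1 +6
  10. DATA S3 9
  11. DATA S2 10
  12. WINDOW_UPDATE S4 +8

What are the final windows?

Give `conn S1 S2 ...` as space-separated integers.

Answer: -38 4 17 19 27

Derivation:
Op 1: conn=8 S1=28 S2=8 S3=28 S4=28 blocked=[]
Op 2: conn=8 S1=28 S2=27 S3=28 S4=28 blocked=[]
Op 3: conn=-8 S1=12 S2=27 S3=28 S4=28 blocked=[1, 2, 3, 4]
Op 4: conn=-22 S1=-2 S2=27 S3=28 S4=28 blocked=[1, 2, 3, 4]
Op 5: conn=-22 S1=-2 S2=27 S3=28 S4=45 blocked=[1, 2, 3, 4]
Op 6: conn=7 S1=-2 S2=27 S3=28 S4=45 blocked=[1]
Op 7: conn=-1 S1=-2 S2=27 S3=28 S4=37 blocked=[1, 2, 3, 4]
Op 8: conn=-19 S1=-2 S2=27 S3=28 S4=19 blocked=[1, 2, 3, 4]
Op 9: conn=-19 S1=4 S2=27 S3=28 S4=19 blocked=[1, 2, 3, 4]
Op 10: conn=-28 S1=4 S2=27 S3=19 S4=19 blocked=[1, 2, 3, 4]
Op 11: conn=-38 S1=4 S2=17 S3=19 S4=19 blocked=[1, 2, 3, 4]
Op 12: conn=-38 S1=4 S2=17 S3=19 S4=27 blocked=[1, 2, 3, 4]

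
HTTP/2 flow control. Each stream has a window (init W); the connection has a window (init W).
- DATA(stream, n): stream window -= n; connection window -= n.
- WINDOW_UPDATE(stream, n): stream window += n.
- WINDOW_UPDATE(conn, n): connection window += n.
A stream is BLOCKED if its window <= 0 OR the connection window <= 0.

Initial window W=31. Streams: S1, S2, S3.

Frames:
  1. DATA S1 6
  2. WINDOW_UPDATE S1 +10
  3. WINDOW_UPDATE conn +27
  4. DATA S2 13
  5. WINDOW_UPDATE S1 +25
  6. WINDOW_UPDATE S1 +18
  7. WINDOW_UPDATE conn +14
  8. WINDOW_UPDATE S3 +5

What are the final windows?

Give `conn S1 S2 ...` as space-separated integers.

Answer: 53 78 18 36

Derivation:
Op 1: conn=25 S1=25 S2=31 S3=31 blocked=[]
Op 2: conn=25 S1=35 S2=31 S3=31 blocked=[]
Op 3: conn=52 S1=35 S2=31 S3=31 blocked=[]
Op 4: conn=39 S1=35 S2=18 S3=31 blocked=[]
Op 5: conn=39 S1=60 S2=18 S3=31 blocked=[]
Op 6: conn=39 S1=78 S2=18 S3=31 blocked=[]
Op 7: conn=53 S1=78 S2=18 S3=31 blocked=[]
Op 8: conn=53 S1=78 S2=18 S3=36 blocked=[]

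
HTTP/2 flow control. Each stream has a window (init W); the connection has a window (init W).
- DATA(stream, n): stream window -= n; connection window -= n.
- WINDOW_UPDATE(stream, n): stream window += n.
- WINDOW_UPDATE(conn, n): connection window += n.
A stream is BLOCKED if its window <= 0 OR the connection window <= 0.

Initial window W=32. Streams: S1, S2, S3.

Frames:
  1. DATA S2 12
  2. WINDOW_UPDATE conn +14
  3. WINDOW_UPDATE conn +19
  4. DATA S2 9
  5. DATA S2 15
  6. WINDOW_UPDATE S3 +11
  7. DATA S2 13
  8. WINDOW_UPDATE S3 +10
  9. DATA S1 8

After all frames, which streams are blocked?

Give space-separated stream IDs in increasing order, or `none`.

Answer: S2

Derivation:
Op 1: conn=20 S1=32 S2=20 S3=32 blocked=[]
Op 2: conn=34 S1=32 S2=20 S3=32 blocked=[]
Op 3: conn=53 S1=32 S2=20 S3=32 blocked=[]
Op 4: conn=44 S1=32 S2=11 S3=32 blocked=[]
Op 5: conn=29 S1=32 S2=-4 S3=32 blocked=[2]
Op 6: conn=29 S1=32 S2=-4 S3=43 blocked=[2]
Op 7: conn=16 S1=32 S2=-17 S3=43 blocked=[2]
Op 8: conn=16 S1=32 S2=-17 S3=53 blocked=[2]
Op 9: conn=8 S1=24 S2=-17 S3=53 blocked=[2]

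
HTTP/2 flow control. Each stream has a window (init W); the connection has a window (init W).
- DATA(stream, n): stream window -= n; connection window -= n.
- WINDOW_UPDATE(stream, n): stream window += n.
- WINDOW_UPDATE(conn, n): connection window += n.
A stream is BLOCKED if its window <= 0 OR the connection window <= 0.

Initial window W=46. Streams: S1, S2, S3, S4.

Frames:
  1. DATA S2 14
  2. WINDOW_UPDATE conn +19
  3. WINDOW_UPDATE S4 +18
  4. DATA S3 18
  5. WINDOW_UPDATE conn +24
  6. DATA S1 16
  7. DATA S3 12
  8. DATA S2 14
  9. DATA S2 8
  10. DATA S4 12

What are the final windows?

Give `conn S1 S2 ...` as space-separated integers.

Answer: -5 30 10 16 52

Derivation:
Op 1: conn=32 S1=46 S2=32 S3=46 S4=46 blocked=[]
Op 2: conn=51 S1=46 S2=32 S3=46 S4=46 blocked=[]
Op 3: conn=51 S1=46 S2=32 S3=46 S4=64 blocked=[]
Op 4: conn=33 S1=46 S2=32 S3=28 S4=64 blocked=[]
Op 5: conn=57 S1=46 S2=32 S3=28 S4=64 blocked=[]
Op 6: conn=41 S1=30 S2=32 S3=28 S4=64 blocked=[]
Op 7: conn=29 S1=30 S2=32 S3=16 S4=64 blocked=[]
Op 8: conn=15 S1=30 S2=18 S3=16 S4=64 blocked=[]
Op 9: conn=7 S1=30 S2=10 S3=16 S4=64 blocked=[]
Op 10: conn=-5 S1=30 S2=10 S3=16 S4=52 blocked=[1, 2, 3, 4]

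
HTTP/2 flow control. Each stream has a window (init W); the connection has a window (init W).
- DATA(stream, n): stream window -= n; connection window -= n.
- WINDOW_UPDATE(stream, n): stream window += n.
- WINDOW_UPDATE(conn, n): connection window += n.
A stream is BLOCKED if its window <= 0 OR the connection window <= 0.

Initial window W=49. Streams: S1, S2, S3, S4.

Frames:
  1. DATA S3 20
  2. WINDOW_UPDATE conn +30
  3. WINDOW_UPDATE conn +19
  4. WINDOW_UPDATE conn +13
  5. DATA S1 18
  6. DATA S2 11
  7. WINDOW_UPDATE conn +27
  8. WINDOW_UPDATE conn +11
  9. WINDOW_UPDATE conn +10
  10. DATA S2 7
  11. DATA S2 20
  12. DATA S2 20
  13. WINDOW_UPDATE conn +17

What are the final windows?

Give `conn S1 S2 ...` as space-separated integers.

Answer: 80 31 -9 29 49

Derivation:
Op 1: conn=29 S1=49 S2=49 S3=29 S4=49 blocked=[]
Op 2: conn=59 S1=49 S2=49 S3=29 S4=49 blocked=[]
Op 3: conn=78 S1=49 S2=49 S3=29 S4=49 blocked=[]
Op 4: conn=91 S1=49 S2=49 S3=29 S4=49 blocked=[]
Op 5: conn=73 S1=31 S2=49 S3=29 S4=49 blocked=[]
Op 6: conn=62 S1=31 S2=38 S3=29 S4=49 blocked=[]
Op 7: conn=89 S1=31 S2=38 S3=29 S4=49 blocked=[]
Op 8: conn=100 S1=31 S2=38 S3=29 S4=49 blocked=[]
Op 9: conn=110 S1=31 S2=38 S3=29 S4=49 blocked=[]
Op 10: conn=103 S1=31 S2=31 S3=29 S4=49 blocked=[]
Op 11: conn=83 S1=31 S2=11 S3=29 S4=49 blocked=[]
Op 12: conn=63 S1=31 S2=-9 S3=29 S4=49 blocked=[2]
Op 13: conn=80 S1=31 S2=-9 S3=29 S4=49 blocked=[2]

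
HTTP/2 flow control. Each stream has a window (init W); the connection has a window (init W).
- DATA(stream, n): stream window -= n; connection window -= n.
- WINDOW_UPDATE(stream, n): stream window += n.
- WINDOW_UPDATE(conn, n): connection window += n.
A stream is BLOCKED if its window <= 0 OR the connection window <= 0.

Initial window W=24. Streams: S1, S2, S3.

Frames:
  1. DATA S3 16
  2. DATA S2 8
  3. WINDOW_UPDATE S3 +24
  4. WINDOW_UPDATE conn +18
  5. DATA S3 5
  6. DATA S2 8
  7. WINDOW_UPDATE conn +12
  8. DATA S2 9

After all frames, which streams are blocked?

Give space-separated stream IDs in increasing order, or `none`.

Answer: S2

Derivation:
Op 1: conn=8 S1=24 S2=24 S3=8 blocked=[]
Op 2: conn=0 S1=24 S2=16 S3=8 blocked=[1, 2, 3]
Op 3: conn=0 S1=24 S2=16 S3=32 blocked=[1, 2, 3]
Op 4: conn=18 S1=24 S2=16 S3=32 blocked=[]
Op 5: conn=13 S1=24 S2=16 S3=27 blocked=[]
Op 6: conn=5 S1=24 S2=8 S3=27 blocked=[]
Op 7: conn=17 S1=24 S2=8 S3=27 blocked=[]
Op 8: conn=8 S1=24 S2=-1 S3=27 blocked=[2]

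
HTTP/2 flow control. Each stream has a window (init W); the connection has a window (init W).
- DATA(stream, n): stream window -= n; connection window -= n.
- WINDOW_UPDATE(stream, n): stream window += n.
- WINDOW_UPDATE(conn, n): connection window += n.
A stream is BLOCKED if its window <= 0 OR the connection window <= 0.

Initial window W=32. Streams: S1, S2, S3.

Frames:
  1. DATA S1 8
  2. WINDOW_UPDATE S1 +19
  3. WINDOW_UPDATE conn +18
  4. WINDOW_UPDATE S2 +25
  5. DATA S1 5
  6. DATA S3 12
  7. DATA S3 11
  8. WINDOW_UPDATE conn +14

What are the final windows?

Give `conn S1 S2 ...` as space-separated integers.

Answer: 28 38 57 9

Derivation:
Op 1: conn=24 S1=24 S2=32 S3=32 blocked=[]
Op 2: conn=24 S1=43 S2=32 S3=32 blocked=[]
Op 3: conn=42 S1=43 S2=32 S3=32 blocked=[]
Op 4: conn=42 S1=43 S2=57 S3=32 blocked=[]
Op 5: conn=37 S1=38 S2=57 S3=32 blocked=[]
Op 6: conn=25 S1=38 S2=57 S3=20 blocked=[]
Op 7: conn=14 S1=38 S2=57 S3=9 blocked=[]
Op 8: conn=28 S1=38 S2=57 S3=9 blocked=[]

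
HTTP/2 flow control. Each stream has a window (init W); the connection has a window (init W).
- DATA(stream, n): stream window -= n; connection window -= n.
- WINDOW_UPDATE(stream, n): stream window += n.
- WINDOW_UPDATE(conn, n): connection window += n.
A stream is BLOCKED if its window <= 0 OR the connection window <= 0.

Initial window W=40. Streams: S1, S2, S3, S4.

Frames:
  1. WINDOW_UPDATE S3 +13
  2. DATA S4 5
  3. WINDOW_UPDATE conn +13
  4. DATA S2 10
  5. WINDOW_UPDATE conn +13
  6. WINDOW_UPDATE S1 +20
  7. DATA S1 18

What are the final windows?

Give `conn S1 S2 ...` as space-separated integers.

Answer: 33 42 30 53 35

Derivation:
Op 1: conn=40 S1=40 S2=40 S3=53 S4=40 blocked=[]
Op 2: conn=35 S1=40 S2=40 S3=53 S4=35 blocked=[]
Op 3: conn=48 S1=40 S2=40 S3=53 S4=35 blocked=[]
Op 4: conn=38 S1=40 S2=30 S3=53 S4=35 blocked=[]
Op 5: conn=51 S1=40 S2=30 S3=53 S4=35 blocked=[]
Op 6: conn=51 S1=60 S2=30 S3=53 S4=35 blocked=[]
Op 7: conn=33 S1=42 S2=30 S3=53 S4=35 blocked=[]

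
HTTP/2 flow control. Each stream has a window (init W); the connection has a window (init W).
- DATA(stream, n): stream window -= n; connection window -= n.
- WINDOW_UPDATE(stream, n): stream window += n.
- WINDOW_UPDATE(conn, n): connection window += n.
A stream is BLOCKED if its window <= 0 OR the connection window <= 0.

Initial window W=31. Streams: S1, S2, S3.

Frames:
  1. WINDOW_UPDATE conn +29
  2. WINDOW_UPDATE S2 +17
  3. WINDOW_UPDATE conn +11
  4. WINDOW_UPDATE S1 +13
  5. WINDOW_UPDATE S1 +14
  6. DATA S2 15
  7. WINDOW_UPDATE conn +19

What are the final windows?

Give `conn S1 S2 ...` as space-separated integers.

Answer: 75 58 33 31

Derivation:
Op 1: conn=60 S1=31 S2=31 S3=31 blocked=[]
Op 2: conn=60 S1=31 S2=48 S3=31 blocked=[]
Op 3: conn=71 S1=31 S2=48 S3=31 blocked=[]
Op 4: conn=71 S1=44 S2=48 S3=31 blocked=[]
Op 5: conn=71 S1=58 S2=48 S3=31 blocked=[]
Op 6: conn=56 S1=58 S2=33 S3=31 blocked=[]
Op 7: conn=75 S1=58 S2=33 S3=31 blocked=[]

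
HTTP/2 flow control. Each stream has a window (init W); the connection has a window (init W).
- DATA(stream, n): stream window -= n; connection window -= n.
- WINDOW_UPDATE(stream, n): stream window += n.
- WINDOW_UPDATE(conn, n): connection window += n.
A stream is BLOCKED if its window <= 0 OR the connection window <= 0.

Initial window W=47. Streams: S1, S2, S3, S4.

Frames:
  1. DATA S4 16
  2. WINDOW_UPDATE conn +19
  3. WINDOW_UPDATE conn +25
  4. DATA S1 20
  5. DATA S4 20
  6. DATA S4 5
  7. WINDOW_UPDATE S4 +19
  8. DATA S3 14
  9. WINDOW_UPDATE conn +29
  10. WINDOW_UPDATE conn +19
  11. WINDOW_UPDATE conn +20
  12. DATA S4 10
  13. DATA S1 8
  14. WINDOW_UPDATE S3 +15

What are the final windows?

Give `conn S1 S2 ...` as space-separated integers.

Op 1: conn=31 S1=47 S2=47 S3=47 S4=31 blocked=[]
Op 2: conn=50 S1=47 S2=47 S3=47 S4=31 blocked=[]
Op 3: conn=75 S1=47 S2=47 S3=47 S4=31 blocked=[]
Op 4: conn=55 S1=27 S2=47 S3=47 S4=31 blocked=[]
Op 5: conn=35 S1=27 S2=47 S3=47 S4=11 blocked=[]
Op 6: conn=30 S1=27 S2=47 S3=47 S4=6 blocked=[]
Op 7: conn=30 S1=27 S2=47 S3=47 S4=25 blocked=[]
Op 8: conn=16 S1=27 S2=47 S3=33 S4=25 blocked=[]
Op 9: conn=45 S1=27 S2=47 S3=33 S4=25 blocked=[]
Op 10: conn=64 S1=27 S2=47 S3=33 S4=25 blocked=[]
Op 11: conn=84 S1=27 S2=47 S3=33 S4=25 blocked=[]
Op 12: conn=74 S1=27 S2=47 S3=33 S4=15 blocked=[]
Op 13: conn=66 S1=19 S2=47 S3=33 S4=15 blocked=[]
Op 14: conn=66 S1=19 S2=47 S3=48 S4=15 blocked=[]

Answer: 66 19 47 48 15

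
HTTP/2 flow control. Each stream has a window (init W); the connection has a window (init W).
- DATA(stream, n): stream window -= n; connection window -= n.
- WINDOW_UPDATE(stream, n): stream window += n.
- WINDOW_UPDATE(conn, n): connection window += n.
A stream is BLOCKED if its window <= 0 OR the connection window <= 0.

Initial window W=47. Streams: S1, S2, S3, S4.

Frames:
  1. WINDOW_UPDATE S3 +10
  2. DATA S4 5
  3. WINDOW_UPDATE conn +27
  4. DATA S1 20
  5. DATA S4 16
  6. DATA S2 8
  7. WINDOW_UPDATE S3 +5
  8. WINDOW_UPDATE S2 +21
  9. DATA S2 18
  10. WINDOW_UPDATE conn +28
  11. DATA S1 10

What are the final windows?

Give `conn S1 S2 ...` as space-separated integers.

Op 1: conn=47 S1=47 S2=47 S3=57 S4=47 blocked=[]
Op 2: conn=42 S1=47 S2=47 S3=57 S4=42 blocked=[]
Op 3: conn=69 S1=47 S2=47 S3=57 S4=42 blocked=[]
Op 4: conn=49 S1=27 S2=47 S3=57 S4=42 blocked=[]
Op 5: conn=33 S1=27 S2=47 S3=57 S4=26 blocked=[]
Op 6: conn=25 S1=27 S2=39 S3=57 S4=26 blocked=[]
Op 7: conn=25 S1=27 S2=39 S3=62 S4=26 blocked=[]
Op 8: conn=25 S1=27 S2=60 S3=62 S4=26 blocked=[]
Op 9: conn=7 S1=27 S2=42 S3=62 S4=26 blocked=[]
Op 10: conn=35 S1=27 S2=42 S3=62 S4=26 blocked=[]
Op 11: conn=25 S1=17 S2=42 S3=62 S4=26 blocked=[]

Answer: 25 17 42 62 26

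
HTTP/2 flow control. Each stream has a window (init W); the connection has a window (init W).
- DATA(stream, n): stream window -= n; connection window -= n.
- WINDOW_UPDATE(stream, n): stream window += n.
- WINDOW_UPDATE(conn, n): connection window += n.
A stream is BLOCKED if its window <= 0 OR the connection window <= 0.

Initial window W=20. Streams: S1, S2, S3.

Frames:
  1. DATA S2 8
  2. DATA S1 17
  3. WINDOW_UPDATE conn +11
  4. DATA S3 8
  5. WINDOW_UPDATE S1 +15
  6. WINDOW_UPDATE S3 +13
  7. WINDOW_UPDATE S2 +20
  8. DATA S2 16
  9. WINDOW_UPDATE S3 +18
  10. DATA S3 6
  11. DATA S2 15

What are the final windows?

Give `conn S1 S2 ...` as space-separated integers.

Op 1: conn=12 S1=20 S2=12 S3=20 blocked=[]
Op 2: conn=-5 S1=3 S2=12 S3=20 blocked=[1, 2, 3]
Op 3: conn=6 S1=3 S2=12 S3=20 blocked=[]
Op 4: conn=-2 S1=3 S2=12 S3=12 blocked=[1, 2, 3]
Op 5: conn=-2 S1=18 S2=12 S3=12 blocked=[1, 2, 3]
Op 6: conn=-2 S1=18 S2=12 S3=25 blocked=[1, 2, 3]
Op 7: conn=-2 S1=18 S2=32 S3=25 blocked=[1, 2, 3]
Op 8: conn=-18 S1=18 S2=16 S3=25 blocked=[1, 2, 3]
Op 9: conn=-18 S1=18 S2=16 S3=43 blocked=[1, 2, 3]
Op 10: conn=-24 S1=18 S2=16 S3=37 blocked=[1, 2, 3]
Op 11: conn=-39 S1=18 S2=1 S3=37 blocked=[1, 2, 3]

Answer: -39 18 1 37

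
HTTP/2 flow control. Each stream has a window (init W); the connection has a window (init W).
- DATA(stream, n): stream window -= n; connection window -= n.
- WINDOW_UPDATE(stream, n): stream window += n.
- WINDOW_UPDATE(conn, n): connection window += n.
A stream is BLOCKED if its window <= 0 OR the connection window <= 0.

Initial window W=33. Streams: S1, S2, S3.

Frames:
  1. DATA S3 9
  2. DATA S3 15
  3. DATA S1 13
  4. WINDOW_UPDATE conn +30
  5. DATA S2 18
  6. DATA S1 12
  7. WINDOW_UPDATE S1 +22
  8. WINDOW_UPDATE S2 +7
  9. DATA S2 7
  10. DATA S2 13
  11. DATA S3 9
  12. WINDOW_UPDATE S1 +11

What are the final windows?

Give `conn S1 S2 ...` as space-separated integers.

Answer: -33 41 2 0

Derivation:
Op 1: conn=24 S1=33 S2=33 S3=24 blocked=[]
Op 2: conn=9 S1=33 S2=33 S3=9 blocked=[]
Op 3: conn=-4 S1=20 S2=33 S3=9 blocked=[1, 2, 3]
Op 4: conn=26 S1=20 S2=33 S3=9 blocked=[]
Op 5: conn=8 S1=20 S2=15 S3=9 blocked=[]
Op 6: conn=-4 S1=8 S2=15 S3=9 blocked=[1, 2, 3]
Op 7: conn=-4 S1=30 S2=15 S3=9 blocked=[1, 2, 3]
Op 8: conn=-4 S1=30 S2=22 S3=9 blocked=[1, 2, 3]
Op 9: conn=-11 S1=30 S2=15 S3=9 blocked=[1, 2, 3]
Op 10: conn=-24 S1=30 S2=2 S3=9 blocked=[1, 2, 3]
Op 11: conn=-33 S1=30 S2=2 S3=0 blocked=[1, 2, 3]
Op 12: conn=-33 S1=41 S2=2 S3=0 blocked=[1, 2, 3]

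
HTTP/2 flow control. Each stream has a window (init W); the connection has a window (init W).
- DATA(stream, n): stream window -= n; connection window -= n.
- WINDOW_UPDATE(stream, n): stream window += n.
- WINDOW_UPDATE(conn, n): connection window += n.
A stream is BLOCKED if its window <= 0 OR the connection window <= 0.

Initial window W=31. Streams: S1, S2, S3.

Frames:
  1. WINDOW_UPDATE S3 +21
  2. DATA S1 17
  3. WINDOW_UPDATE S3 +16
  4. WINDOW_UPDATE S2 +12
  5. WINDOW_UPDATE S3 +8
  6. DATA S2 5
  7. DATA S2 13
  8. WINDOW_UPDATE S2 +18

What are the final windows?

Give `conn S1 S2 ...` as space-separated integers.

Op 1: conn=31 S1=31 S2=31 S3=52 blocked=[]
Op 2: conn=14 S1=14 S2=31 S3=52 blocked=[]
Op 3: conn=14 S1=14 S2=31 S3=68 blocked=[]
Op 4: conn=14 S1=14 S2=43 S3=68 blocked=[]
Op 5: conn=14 S1=14 S2=43 S3=76 blocked=[]
Op 6: conn=9 S1=14 S2=38 S3=76 blocked=[]
Op 7: conn=-4 S1=14 S2=25 S3=76 blocked=[1, 2, 3]
Op 8: conn=-4 S1=14 S2=43 S3=76 blocked=[1, 2, 3]

Answer: -4 14 43 76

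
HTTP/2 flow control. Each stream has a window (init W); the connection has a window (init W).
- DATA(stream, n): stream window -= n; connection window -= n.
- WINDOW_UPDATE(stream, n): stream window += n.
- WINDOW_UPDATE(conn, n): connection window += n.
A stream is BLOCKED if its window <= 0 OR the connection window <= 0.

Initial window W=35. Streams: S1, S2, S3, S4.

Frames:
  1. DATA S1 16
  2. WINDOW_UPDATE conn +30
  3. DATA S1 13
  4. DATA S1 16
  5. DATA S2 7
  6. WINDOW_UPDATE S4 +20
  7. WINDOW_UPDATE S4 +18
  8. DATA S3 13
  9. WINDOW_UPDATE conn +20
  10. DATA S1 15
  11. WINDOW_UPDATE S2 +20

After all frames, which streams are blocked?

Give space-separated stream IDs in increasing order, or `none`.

Answer: S1

Derivation:
Op 1: conn=19 S1=19 S2=35 S3=35 S4=35 blocked=[]
Op 2: conn=49 S1=19 S2=35 S3=35 S4=35 blocked=[]
Op 3: conn=36 S1=6 S2=35 S3=35 S4=35 blocked=[]
Op 4: conn=20 S1=-10 S2=35 S3=35 S4=35 blocked=[1]
Op 5: conn=13 S1=-10 S2=28 S3=35 S4=35 blocked=[1]
Op 6: conn=13 S1=-10 S2=28 S3=35 S4=55 blocked=[1]
Op 7: conn=13 S1=-10 S2=28 S3=35 S4=73 blocked=[1]
Op 8: conn=0 S1=-10 S2=28 S3=22 S4=73 blocked=[1, 2, 3, 4]
Op 9: conn=20 S1=-10 S2=28 S3=22 S4=73 blocked=[1]
Op 10: conn=5 S1=-25 S2=28 S3=22 S4=73 blocked=[1]
Op 11: conn=5 S1=-25 S2=48 S3=22 S4=73 blocked=[1]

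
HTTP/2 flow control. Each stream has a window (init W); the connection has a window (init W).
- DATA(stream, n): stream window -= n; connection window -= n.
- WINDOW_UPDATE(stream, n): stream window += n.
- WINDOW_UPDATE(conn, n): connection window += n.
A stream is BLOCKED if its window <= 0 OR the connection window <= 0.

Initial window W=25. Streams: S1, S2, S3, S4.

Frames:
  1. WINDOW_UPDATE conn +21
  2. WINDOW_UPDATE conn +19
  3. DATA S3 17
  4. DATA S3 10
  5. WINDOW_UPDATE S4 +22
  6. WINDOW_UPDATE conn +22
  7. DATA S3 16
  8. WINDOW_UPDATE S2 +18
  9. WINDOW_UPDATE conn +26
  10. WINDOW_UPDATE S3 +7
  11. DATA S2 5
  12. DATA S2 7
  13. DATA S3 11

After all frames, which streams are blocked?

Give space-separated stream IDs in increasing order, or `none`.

Op 1: conn=46 S1=25 S2=25 S3=25 S4=25 blocked=[]
Op 2: conn=65 S1=25 S2=25 S3=25 S4=25 blocked=[]
Op 3: conn=48 S1=25 S2=25 S3=8 S4=25 blocked=[]
Op 4: conn=38 S1=25 S2=25 S3=-2 S4=25 blocked=[3]
Op 5: conn=38 S1=25 S2=25 S3=-2 S4=47 blocked=[3]
Op 6: conn=60 S1=25 S2=25 S3=-2 S4=47 blocked=[3]
Op 7: conn=44 S1=25 S2=25 S3=-18 S4=47 blocked=[3]
Op 8: conn=44 S1=25 S2=43 S3=-18 S4=47 blocked=[3]
Op 9: conn=70 S1=25 S2=43 S3=-18 S4=47 blocked=[3]
Op 10: conn=70 S1=25 S2=43 S3=-11 S4=47 blocked=[3]
Op 11: conn=65 S1=25 S2=38 S3=-11 S4=47 blocked=[3]
Op 12: conn=58 S1=25 S2=31 S3=-11 S4=47 blocked=[3]
Op 13: conn=47 S1=25 S2=31 S3=-22 S4=47 blocked=[3]

Answer: S3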